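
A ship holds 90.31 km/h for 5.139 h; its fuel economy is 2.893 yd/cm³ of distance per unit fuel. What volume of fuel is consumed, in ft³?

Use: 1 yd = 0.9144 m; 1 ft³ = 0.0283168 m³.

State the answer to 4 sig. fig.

6.196 ft³

90.31 km/h → 25.0861 m/s
5.139 h → 18500.4 s
d = v × t = 25.0861 × 18500.4 = 464103 m
2.893 yd/cm³ → 2.64536×10⁶ m/m³
V = d / (distance per unit fuel) = 464103 / 2.64536×10⁶ = 0.17544 m³
In ft³: 0.17544 / 0.0283168 = 6.19562 ft³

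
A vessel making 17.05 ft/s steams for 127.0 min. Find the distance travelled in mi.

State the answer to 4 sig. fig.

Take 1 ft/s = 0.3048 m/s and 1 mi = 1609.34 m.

24.61 mi

17.05 ft/s × 0.3048 → 5.19684 m/s
127.0 min × 60 → 7620 s
d = v × t = 5.19684 m/s × 7620 s = 39599.9 m
39599.9 m ÷ (1609.34 m/mi) = 24.6063 mi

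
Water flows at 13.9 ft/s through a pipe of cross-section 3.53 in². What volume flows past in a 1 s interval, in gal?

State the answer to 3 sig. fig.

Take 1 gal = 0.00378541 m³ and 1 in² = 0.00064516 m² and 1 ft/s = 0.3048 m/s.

13.9 ft/s × 0.3048 → 4.23672 m/s
3.53 in² × 0.00064516 → 0.00227741 m²
V = v × A × t = 4.23672 m/s × 0.00227741 m² × 1 s = 0.00964875 m³
0.00964875 m³ ÷ (0.00378541 m³/gal) = 2.54893 gal

2.55 gal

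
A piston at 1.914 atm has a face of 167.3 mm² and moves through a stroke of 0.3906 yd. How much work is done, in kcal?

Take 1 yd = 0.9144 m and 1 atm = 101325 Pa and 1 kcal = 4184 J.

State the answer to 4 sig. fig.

0.002770 kcal

1.914 atm → 193936 Pa
167.3 mm² → 1.673×10⁻⁴ m²
F = P × A = 193936 × 1.673×10⁻⁴ = 32.4455 N
0.3906 yd → 0.357165 m
W = F × d = 32.4455 × 0.357165 = 11.5884 J
In kcal: 11.5884 / 4184 = 0.00276969 kcal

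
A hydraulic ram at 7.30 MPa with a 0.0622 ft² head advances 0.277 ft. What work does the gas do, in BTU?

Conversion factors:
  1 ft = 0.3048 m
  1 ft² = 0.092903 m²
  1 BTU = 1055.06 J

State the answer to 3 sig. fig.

3.38 BTU

7.30 MPa → 7.3×10⁶ Pa
0.0622 ft² → 0.00577857 m²
F = P × A = 7.3×10⁶ × 0.00577857 = 42183.6 N
0.277 ft → 0.0844296 m
W = F × d = 42183.6 × 0.0844296 = 3561.54 J
In BTU: 3561.54 / 1055.06 = 3.37568 BTU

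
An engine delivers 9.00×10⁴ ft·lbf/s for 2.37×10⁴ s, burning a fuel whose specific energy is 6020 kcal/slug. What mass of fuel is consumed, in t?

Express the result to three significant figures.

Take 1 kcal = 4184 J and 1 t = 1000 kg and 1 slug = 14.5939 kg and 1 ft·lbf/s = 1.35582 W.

9.00×10⁴ ft·lbf/s → 122024 W
E = P × t = 122024 × 23700 = 2.89197×10⁹ J
6020 kcal/slug → 1.7259×10⁶ J/kg
m = E / e_s = 2.89197×10⁹ / 1.7259×10⁶ = 1675.63 kg
In t: 1675.63 / 1000 = 1.67563 t

1.68 t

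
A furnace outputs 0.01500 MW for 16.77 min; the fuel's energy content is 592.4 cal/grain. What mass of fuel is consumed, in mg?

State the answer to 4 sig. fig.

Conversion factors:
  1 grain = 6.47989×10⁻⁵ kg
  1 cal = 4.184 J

0.01500 MW → 15000 W
16.77 min → 1006.2 s
E = P × t = 15000 × 1006.2 = 1.5093×10⁷ J
592.4 cal/grain → 3.82507×10⁷ J/kg
m = E / e_s = 1.5093×10⁷ / 3.82507×10⁷ = 0.394581 kg
In mg: 0.394581 / 10⁻⁶ = 394581 mg

3.946×10⁵ mg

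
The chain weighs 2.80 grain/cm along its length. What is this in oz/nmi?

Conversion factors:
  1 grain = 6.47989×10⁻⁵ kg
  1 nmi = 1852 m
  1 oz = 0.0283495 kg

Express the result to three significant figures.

2.80 grain/cm × 6.47989×10⁻⁵ kg/grain ÷ 0.01 m/cm = 0.0181437 kg/m
0.0181437 kg/m ÷ 0.0283495 kg/oz × 1852 m/nmi = 1185.28 oz/nmi

1190 oz/nmi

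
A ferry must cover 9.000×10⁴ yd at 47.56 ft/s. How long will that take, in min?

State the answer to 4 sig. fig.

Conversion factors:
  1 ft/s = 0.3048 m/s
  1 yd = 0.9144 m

94.62 min

9.000×10⁴ yd × 0.9144 = 82296 m
47.56 ft/s × 0.3048 = 14.4963 m/s
t = d / v = 82296 m / 14.4963 m/s = 5677.03 s
5677.03 s ÷ (60 s/min) = 94.6172 min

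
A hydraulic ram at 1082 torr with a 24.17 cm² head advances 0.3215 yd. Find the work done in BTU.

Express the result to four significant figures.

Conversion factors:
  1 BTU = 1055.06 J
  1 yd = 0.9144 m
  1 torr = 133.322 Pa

1082 torr → 144254 Pa
24.17 cm² → 0.002417 m²
F = P × A = 144254 × 0.002417 = 348.662 N
0.3215 yd → 0.29398 m
W = F × d = 348.662 × 0.29398 = 102.5 J
In BTU: 102.5 / 1055.06 = 0.0971509 BTU

0.09715 BTU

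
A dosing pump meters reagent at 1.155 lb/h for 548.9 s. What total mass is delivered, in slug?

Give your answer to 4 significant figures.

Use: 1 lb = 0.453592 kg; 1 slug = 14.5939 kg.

0.005474 slug

1.155 lb/h → 1.45527×10⁻⁴ kg/s
m = ṁ × t = 1.45527×10⁻⁴ × 548.9 = 0.0798798 kg
In slug: 0.0798798 / 14.5939 = 0.00547351 slug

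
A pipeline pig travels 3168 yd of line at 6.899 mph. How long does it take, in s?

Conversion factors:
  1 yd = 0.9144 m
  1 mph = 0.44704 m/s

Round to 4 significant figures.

3168 yd × 0.9144 = 2896.82 m
6.899 mph × 0.44704 = 3.08413 m/s
t = d / v = 2896.82 m / 3.08413 m/s = 939.267 s

939.3 s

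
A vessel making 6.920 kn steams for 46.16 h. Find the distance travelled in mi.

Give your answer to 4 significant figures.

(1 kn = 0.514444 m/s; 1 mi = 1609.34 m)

6.920 kn × 0.514444 → 3.55995 m/s
46.16 h × 3600 → 166176 s
d = v × t = 3.55995 m/s × 166176 s = 591578 m
591578 m ÷ (1609.34 m/mi) = 367.59 mi

367.6 mi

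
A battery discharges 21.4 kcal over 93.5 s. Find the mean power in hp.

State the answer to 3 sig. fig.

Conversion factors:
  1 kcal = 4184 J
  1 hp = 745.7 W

21.4 kcal × 4184 → 89537.6 J
P = E / t = 89537.6 J / 93.5 s = 957.621 W
957.621 W ÷ (745.7 W/hp) = 1.28419 hp

1.28 hp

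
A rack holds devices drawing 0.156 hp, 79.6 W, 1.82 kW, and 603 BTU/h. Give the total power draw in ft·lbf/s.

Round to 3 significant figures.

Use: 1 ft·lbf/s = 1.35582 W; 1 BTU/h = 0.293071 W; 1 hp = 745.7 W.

0.156 hp × 745.7 → 116.329 W
79.6 W (already W)
1.82 kW × 1000 → 1820 W
603 BTU/h × 0.293071 → 176.722 W
Total: 116.329 + 79.6 + 1820 + 176.722 = 2192.65 W
In ft·lbf/s: 2192.65 / 1.35582 = 1617.21 ft·lbf/s

1620 ft·lbf/s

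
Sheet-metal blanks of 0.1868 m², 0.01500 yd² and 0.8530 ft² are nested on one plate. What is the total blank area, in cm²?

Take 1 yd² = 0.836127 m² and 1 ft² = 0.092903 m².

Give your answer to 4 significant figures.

0.1868 m² (already m²)
0.01500 yd² × 0.836127 = 0.0125419 m²
0.8530 ft² × 0.092903 = 0.0792463 m²
Total: 0.1868 + 0.0125419 + 0.0792463 = 0.278588 m²
In cm²: 0.278588 / 0.0001 = 2785.88 cm²

2786 cm²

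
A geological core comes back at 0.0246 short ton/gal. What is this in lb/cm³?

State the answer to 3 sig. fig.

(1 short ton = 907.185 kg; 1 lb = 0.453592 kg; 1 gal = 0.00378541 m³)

0.0246 short ton/gal × 907.185 kg/short ton ÷ 0.00378541 m³/gal = 5895.46 kg/m³
5895.46 kg/m³ ÷ 0.453592 kg/lb × 10⁻⁶ m³/cm³ = 0.0129973 lb/cm³

0.0130 lb/cm³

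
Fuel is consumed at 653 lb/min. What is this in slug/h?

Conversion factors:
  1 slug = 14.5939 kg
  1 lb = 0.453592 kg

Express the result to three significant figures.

653 lb/min × 0.453592 kg/lb ÷ 60 s/min = 4.93659 kg/s
4.93659 kg/s ÷ 14.5939 kg/slug × 3600 s/h = 1217.75 slug/h

1220 slug/h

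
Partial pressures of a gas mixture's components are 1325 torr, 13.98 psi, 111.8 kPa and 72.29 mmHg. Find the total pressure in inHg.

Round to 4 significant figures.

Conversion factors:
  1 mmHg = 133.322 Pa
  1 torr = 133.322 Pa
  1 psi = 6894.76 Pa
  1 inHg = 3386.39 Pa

1325 torr × 133.322 → 176652 Pa
13.98 psi × 6894.76 → 96388.7 Pa
111.8 kPa × 1000 → 111800 Pa
72.29 mmHg × 133.322 → 9637.85 Pa
Combined: 176652 + 96388.7 + 111800 + 9637.85 = 394479 Pa
In inHg: 394479 / 3386.39 = 116.49 inHg

116.5 inHg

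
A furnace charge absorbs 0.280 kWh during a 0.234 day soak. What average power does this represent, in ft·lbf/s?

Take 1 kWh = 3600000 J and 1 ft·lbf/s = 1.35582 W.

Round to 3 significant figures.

36.8 ft·lbf/s

0.280 kWh × 3600000 = 1.008×10⁶ J
0.234 day × 86400 = 20217.6 s
P = E / t = 1.008×10⁶ J / 20217.6 s = 49.8575 W
49.8575 W ÷ (1.35582 W/ft·lbf/s) = 36.7729 ft·lbf/s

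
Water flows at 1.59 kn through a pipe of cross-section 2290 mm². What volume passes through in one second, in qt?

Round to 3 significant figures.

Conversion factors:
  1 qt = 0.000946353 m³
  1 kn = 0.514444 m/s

1.59 kn × 0.514444 → 0.817966 m/s
2290 mm² × 10⁻⁶ → 0.00229 m²
V = v × A × t = 0.817966 m/s × 0.00229 m² × 1 s = 0.00187314 m³
0.00187314 m³ ÷ (0.000946353 m³/qt) = 1.97932 qt

1.98 qt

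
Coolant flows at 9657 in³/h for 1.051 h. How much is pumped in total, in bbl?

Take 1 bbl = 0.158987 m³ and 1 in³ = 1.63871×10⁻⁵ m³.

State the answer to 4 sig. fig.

1.046 bbl

9657 in³/h → 4.39584×10⁻⁵ m³/s
1.051 h → 3783.6 s
V = Q × t = 4.39584×10⁻⁵ × 3783.6 = 0.166321 m³
In bbl: 0.166321 / 0.158987 = 1.04613 bbl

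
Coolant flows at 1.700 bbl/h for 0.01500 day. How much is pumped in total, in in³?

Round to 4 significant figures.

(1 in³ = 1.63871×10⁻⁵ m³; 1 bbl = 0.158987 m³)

5938 in³

1.700 bbl/h → 7.50772×10⁻⁵ m³/s
0.01500 day → 1296 s
V = Q × t = 7.50772×10⁻⁵ × 1296 = 0.0973001 m³
In in³: 0.0973001 / 1.63871×10⁻⁵ = 5937.6 in³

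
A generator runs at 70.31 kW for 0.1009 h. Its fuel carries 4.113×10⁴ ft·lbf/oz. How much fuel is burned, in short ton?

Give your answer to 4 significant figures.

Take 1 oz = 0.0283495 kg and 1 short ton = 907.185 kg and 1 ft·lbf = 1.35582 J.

70.31 kW → 70310 W
0.1009 h → 363.24 s
E = P × t = 70310 × 363.24 = 2.55394×10⁷ J
4.113×10⁴ ft·lbf/oz → 1.96705×10⁶ J/kg
m = E / e_s = 2.55394×10⁷ / 1.96705×10⁶ = 12.9836 kg
In short ton: 12.9836 / 907.185 = 0.014312 short ton

0.01431 short ton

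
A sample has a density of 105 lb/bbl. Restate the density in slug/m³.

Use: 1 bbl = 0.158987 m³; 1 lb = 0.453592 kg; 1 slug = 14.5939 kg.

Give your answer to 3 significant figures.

105 lb/bbl × 0.453592 kg/lb ÷ 0.158987 m³/bbl = 299.566 kg/m³
299.566 kg/m³ ÷ 14.5939 kg/slug = 20.5268 slug/m³

20.5 slug/m³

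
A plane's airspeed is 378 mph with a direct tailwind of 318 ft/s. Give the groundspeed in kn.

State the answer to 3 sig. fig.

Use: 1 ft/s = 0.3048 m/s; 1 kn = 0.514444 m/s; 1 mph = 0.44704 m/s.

378 mph × 0.44704 = 168.981 m/s
318 ft/s × 0.3048 = 96.9264 m/s
Sum: 168.981 + 96.9264 = 265.907 m/s
In kn: 265.907 / 0.514444 = 516.882 kn

517 kn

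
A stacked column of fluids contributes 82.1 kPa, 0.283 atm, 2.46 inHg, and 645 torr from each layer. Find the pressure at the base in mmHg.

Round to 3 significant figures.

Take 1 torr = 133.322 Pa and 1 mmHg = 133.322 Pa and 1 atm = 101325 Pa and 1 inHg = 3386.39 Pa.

82.1 kPa × 1000 = 82100 Pa
0.283 atm × 101325 = 28675 Pa
2.46 inHg × 3386.39 = 8330.52 Pa
645 torr × 133.322 = 85992.7 Pa
Sum: 82100 + 28675 + 8330.52 + 85992.7 = 205098 Pa
In mmHg: 205098 / 133.322 = 1538.37 mmHg

1540 mmHg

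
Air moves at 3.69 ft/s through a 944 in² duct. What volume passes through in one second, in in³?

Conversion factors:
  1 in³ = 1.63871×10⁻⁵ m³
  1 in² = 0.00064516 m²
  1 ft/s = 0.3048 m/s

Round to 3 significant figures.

3.69 ft/s × 0.3048 → 1.12471 m/s
944 in² × 0.00064516 → 0.609031 m²
V = v × A × t = 1.12471 m/s × 0.609031 m² × 1 s = 0.684983 m³
0.684983 m³ ÷ (1.63871×10⁻⁵ m³/in³) = 41800.1 in³

4.18×10⁴ in³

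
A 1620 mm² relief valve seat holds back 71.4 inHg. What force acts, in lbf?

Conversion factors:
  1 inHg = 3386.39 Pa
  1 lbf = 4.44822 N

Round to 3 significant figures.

71.4 inHg × 3386.39 = 241788 Pa
1620 mm² × 10⁻⁶ = 0.00162 m²
F = P × A = 241788 Pa × 0.00162 m² = 391.697 N
391.697 N ÷ (4.44822 N/lbf) = 88.057 lbf

88.1 lbf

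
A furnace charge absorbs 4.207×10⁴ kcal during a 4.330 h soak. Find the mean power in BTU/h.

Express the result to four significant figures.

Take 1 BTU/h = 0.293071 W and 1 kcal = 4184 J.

4.207×10⁴ kcal × 4184 → 1.76021×10⁸ J
4.330 h × 3600 → 15588 s
P = E / t = 1.76021×10⁸ J / 15588 s = 11292.1 W
11292.1 W ÷ (0.293071 W/BTU/h) = 38530.3 BTU/h

3.853×10⁴ BTU/h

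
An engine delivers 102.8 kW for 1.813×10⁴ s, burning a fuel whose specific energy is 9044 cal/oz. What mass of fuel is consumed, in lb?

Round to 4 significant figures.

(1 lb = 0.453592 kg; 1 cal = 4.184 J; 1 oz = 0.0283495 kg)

102.8 kW → 102800 W
E = P × t = 102800 × 18130 = 1.86376×10⁹ J
9044 cal/oz → 1.33477×10⁶ J/kg
m = E / e_s = 1.86376×10⁹ / 1.33477×10⁶ = 1396.32 kg
In lb: 1396.32 / 0.453592 = 3078.36 lb

3078 lb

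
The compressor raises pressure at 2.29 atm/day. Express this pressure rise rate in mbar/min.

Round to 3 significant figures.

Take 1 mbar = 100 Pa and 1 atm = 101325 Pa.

2.29 atm/day × 101325 Pa/atm ÷ 86400 s/day = 2.68558 Pa/s
2.68558 Pa/s ÷ 100 Pa/mbar × 60 s/min = 1.61135 mbar/min

1.61 mbar/min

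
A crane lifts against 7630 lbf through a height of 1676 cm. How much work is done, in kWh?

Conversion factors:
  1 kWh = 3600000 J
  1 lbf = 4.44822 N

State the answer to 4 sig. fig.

7630 lbf × 4.44822 → 33939.9 N
1676 cm × 0.01 → 16.76 m
W = F × d = 33939.9 N × 16.76 m = 568833 J
568833 J ÷ (3600000 J/kWh) = 0.158009 kWh

0.1580 kWh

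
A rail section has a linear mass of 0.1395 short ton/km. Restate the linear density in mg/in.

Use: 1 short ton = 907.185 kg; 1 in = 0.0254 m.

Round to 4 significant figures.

3214 mg/in

0.1395 short ton/km × 907.185 kg/short ton ÷ 1000 m/km = 0.126552 kg/m
0.126552 kg/m ÷ 10⁻⁶ kg/mg × 0.0254 m/in = 3214.42 mg/in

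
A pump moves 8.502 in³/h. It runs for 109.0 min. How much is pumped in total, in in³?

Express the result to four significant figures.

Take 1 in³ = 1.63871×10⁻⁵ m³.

8.502 in³/h → 3.87009×10⁻⁸ m³/s
109.0 min → 6540 s
V = Q × t = 3.87009×10⁻⁸ × 6540 = 2.53104×10⁻⁴ m³
In in³: 2.53104×10⁻⁴ / 1.63871×10⁻⁵ = 15.4453 in³

15.45 in³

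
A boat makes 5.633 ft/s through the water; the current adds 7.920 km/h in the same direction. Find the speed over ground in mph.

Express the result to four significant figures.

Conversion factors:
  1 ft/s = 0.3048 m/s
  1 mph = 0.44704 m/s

5.633 ft/s × 0.3048 = 1.71694 m/s
7.920 km/h × (1/3.6) = 2.2 m/s
Sum: 1.71694 + 2.2 = 3.91694 m/s
In mph: 3.91694 / 0.44704 = 8.76195 mph

8.762 mph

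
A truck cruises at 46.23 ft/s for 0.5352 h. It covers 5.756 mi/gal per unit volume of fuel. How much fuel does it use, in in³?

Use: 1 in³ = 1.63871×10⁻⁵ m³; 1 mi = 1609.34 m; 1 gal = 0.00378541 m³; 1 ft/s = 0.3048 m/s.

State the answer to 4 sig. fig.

46.23 ft/s → 14.0909 m/s
0.5352 h → 1926.72 s
d = v × t = 14.0909 × 1926.72 = 27149.2 m
5.756 mi/gal → 2.44712×10⁶ m/m³
V = d / (distance per unit fuel) = 27149.2 / 2.44712×10⁶ = 0.0110943 m³
In in³: 0.0110943 / 1.63871×10⁻⁵ = 677.014 in³

677.0 in³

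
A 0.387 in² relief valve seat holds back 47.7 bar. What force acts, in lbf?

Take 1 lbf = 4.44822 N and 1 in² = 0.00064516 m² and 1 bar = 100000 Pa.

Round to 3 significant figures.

47.7 bar × 100000 → 4.77×10⁶ Pa
0.387 in² × 0.00064516 → 2.49677×10⁻⁴ m²
F = P × A = 4.77×10⁶ Pa × 2.49677×10⁻⁴ m² = 1190.96 N
1190.96 N ÷ (4.44822 N/lbf) = 267.739 lbf

268 lbf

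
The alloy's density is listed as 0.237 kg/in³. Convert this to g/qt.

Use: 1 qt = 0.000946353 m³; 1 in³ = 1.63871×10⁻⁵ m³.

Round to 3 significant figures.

1.37×10⁴ g/qt

0.237 kg/in³ ÷ 1.63871×10⁻⁵ m³/in³ = 14462.6 kg/m³
14462.6 kg/m³ ÷ 0.001 kg/g × 0.000946353 m³/qt = 13686.7 g/qt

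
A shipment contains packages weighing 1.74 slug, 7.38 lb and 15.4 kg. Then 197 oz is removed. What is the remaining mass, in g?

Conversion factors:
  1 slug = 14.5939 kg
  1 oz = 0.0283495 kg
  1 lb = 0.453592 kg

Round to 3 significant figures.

3.86×10⁴ g

1.74 slug × 14.5939 = 25.3934 kg
7.38 lb × 0.453592 = 3.34751 kg
15.4 kg (already kg)
197 oz × 0.0283495 = 5.58485 kg
Sum: 25.3934 + 3.34751 + 15.4 − 5.58485 = 38.5561 kg
In g: 38.5561 / 0.001 = 38556.1 g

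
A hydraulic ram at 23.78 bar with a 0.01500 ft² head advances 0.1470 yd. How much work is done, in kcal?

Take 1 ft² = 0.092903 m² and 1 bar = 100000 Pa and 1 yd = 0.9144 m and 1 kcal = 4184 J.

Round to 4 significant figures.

0.1065 kcal

23.78 bar → 2.378×10⁶ Pa
0.01500 ft² → 0.00139354 m²
F = P × A = 2.378×10⁶ × 0.00139354 = 3313.84 N
0.1470 yd → 0.134417 m
W = F × d = 3313.84 × 0.134417 = 445.436 J
In kcal: 445.436 / 4184 = 0.106462 kcal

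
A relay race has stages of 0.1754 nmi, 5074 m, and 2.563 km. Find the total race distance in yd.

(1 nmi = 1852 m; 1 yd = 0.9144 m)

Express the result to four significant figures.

0.1754 nmi × 1852 = 324.841 m
5074 m (already m)
2.563 km × 1000 = 2563 m
Combined: 324.841 + 5074 + 2563 = 7961.84 m
In yd: 7961.84 / 0.9144 = 8707.17 yd

8707 yd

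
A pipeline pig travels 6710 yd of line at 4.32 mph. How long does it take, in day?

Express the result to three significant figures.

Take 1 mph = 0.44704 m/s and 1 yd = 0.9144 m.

6710 yd × 0.9144 = 6135.62 m
4.32 mph × 0.44704 = 1.93121 m/s
t = d / v = 6135.62 m / 1.93121 m/s = 3177.09 s
3177.09 s ÷ (86400 s/day) = 0.0367719 day

0.0368 day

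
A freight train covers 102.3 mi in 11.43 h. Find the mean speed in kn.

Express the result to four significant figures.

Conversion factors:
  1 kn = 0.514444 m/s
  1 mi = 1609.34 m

102.3 mi × 1609.34 = 164635 m
11.43 h × 3600 = 41148 s
v = d / t = 164635 m / 41148 s = 4.00105 m/s
4.00105 m/s ÷ (0.514444 m/s/kn) = 7.77743 kn

7.777 kn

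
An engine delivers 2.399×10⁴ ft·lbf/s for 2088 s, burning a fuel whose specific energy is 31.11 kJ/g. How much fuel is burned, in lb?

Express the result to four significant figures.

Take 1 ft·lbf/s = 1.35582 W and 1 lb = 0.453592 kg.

4.813 lb

2.399×10⁴ ft·lbf/s → 32526.1 W
E = P × t = 32526.1 × 2088 = 6.79145×10⁷ J
31.11 kJ/g → 3.111×10⁷ J/kg
m = E / e_s = 6.79145×10⁷ / 3.111×10⁷ = 2.18304 kg
In lb: 2.18304 / 0.453592 = 4.81278 lb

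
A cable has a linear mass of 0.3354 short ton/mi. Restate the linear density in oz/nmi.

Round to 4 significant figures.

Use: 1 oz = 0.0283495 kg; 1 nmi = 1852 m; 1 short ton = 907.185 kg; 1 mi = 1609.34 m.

0.3354 short ton/mi × 907.185 kg/short ton ÷ 1609.34 m/mi = 0.189065 kg/m
0.189065 kg/m ÷ 0.0283495 kg/oz × 1852 m/nmi = 12351.1 oz/nmi

1.235×10⁴ oz/nmi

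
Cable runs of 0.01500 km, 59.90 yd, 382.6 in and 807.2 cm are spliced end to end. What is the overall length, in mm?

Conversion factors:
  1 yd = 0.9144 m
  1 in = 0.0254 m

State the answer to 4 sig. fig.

8.756×10⁴ mm

0.01500 km × 1000 = 15 m
59.90 yd × 0.9144 = 54.7726 m
382.6 in × 0.0254 = 9.71804 m
807.2 cm × 0.01 = 8.072 m
Combined: 15 + 54.7726 + 9.71804 + 8.072 = 87.5626 m
In mm: 87.5626 / 0.001 = 87562.6 mm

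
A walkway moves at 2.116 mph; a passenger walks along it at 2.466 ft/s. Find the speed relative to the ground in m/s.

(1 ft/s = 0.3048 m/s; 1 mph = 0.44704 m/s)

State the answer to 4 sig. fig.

1.698 m/s

2.116 mph × 0.44704 = 0.945937 m/s
2.466 ft/s × 0.3048 = 0.751637 m/s
Sum: 0.945937 + 0.751637 = 1.69757 m/s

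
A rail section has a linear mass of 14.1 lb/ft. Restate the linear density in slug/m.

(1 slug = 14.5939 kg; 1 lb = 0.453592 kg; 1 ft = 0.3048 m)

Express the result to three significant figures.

1.44 slug/m

14.1 lb/ft × 0.453592 kg/lb ÷ 0.3048 m/ft = 20.9831 kg/m
20.9831 kg/m ÷ 14.5939 kg/slug = 1.4378 slug/m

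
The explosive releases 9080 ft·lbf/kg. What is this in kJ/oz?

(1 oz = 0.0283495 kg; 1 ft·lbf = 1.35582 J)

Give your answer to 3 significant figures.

9080 ft·lbf/kg × 1.35582 J/ft·lbf = 12310.8 J/kg
12310.8 J/kg ÷ 1000 J/kJ × 0.0283495 kg/oz = 0.349005 kJ/oz

0.349 kJ/oz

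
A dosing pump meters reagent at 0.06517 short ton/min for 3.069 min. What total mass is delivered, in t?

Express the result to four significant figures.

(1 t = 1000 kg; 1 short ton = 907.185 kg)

0.1814 t

0.06517 short ton/min → 0.985354 kg/s
3.069 min → 184.14 s
m = ṁ × t = 0.985354 × 184.14 = 181.443 kg
In t: 181.443 / 1000 = 0.181443 t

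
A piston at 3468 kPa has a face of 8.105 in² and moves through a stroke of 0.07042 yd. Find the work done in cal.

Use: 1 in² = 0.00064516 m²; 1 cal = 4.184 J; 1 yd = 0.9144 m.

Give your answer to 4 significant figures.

3468 kPa → 3.468×10⁶ Pa
8.105 in² → 0.00522902 m²
F = P × A = 3.468×10⁶ × 0.00522902 = 18134.2 N
0.07042 yd → 0.064392 m
W = F × d = 18134.2 × 0.064392 = 1167.7 J
In cal: 1167.7 / 4.184 = 279.087 cal

279.1 cal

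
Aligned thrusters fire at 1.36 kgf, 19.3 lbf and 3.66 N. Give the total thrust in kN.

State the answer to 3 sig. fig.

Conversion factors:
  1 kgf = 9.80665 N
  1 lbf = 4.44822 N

1.36 kgf × 9.80665 = 13.337 N
19.3 lbf × 4.44822 = 85.8506 N
3.66 N (already N)
Sum: 13.337 + 85.8506 + 3.66 = 102.848 N
In kN: 102.848 / 1000 = 0.102848 kN

0.103 kN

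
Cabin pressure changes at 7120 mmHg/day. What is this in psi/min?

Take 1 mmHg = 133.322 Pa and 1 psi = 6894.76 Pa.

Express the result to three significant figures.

0.0956 psi/min

7120 mmHg/day × 133.322 Pa/mmHg ÷ 86400 s/day = 10.9867 Pa/s
10.9867 Pa/s ÷ 6894.76 Pa/psi × 60 s/min = 0.0956091 psi/min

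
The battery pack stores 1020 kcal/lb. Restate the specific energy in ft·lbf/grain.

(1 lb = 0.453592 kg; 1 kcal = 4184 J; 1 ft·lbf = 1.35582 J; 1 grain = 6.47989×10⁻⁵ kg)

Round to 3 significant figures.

1020 kcal/lb × 4184 J/kcal ÷ 0.453592 kg/lb = 9.40863×10⁶ J/kg
9.40863×10⁶ J/kg ÷ 1.35582 J/ft·lbf × 6.47989×10⁻⁵ kg/grain = 449.668 ft·lbf/grain

450 ft·lbf/grain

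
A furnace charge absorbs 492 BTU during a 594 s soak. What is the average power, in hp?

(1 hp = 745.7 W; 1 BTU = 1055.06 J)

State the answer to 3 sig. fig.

492 BTU × 1055.06 → 519090 J
P = E / t = 519090 J / 594 s = 873.889 W
873.889 W ÷ (745.7 W/hp) = 1.1719 hp

1.17 hp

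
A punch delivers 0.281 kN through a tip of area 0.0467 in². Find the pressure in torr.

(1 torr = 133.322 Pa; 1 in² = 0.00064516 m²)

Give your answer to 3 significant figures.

7.00×10⁴ torr

0.281 kN × 1000 = 281 N
0.0467 in² × 0.00064516 = 3.0129×10⁻⁵ m²
P = F / A = 281 N / 3.0129×10⁻⁵ m² = 9.32656×10⁶ Pa
9.32656×10⁶ Pa ÷ (133.322 Pa/torr) = 69955.1 torr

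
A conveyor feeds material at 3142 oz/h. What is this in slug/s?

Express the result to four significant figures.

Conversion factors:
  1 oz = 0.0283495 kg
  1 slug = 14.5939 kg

3142 oz/h × 0.0283495 kg/oz ÷ 3600 s/h = 0.0247428 kg/s
0.0247428 kg/s ÷ 14.5939 kg/slug = 0.00169542 slug/s

0.001695 slug/s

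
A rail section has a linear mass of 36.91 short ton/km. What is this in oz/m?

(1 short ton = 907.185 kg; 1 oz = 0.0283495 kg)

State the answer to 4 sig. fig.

1181 oz/m

36.91 short ton/km × 907.185 kg/short ton ÷ 1000 m/km = 33.4842 kg/m
33.4842 kg/m ÷ 0.0283495 kg/oz = 1181.12 oz/m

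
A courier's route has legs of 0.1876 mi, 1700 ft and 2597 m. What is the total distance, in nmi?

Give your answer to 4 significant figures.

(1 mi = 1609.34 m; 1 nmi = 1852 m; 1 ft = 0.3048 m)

0.1876 mi × 1609.34 = 301.912 m
1700 ft × 0.3048 = 518.16 m
2597 m (already m)
Sum: 301.912 + 518.16 + 2597 = 3417.07 m
In nmi: 3417.07 / 1852 = 1.84507 nmi

1.845 nmi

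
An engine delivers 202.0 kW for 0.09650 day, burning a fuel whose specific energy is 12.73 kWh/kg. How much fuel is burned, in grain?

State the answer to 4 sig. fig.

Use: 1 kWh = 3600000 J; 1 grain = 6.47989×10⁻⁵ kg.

5.671×10⁵ grain

202.0 kW → 202000 W
0.09650 day → 8337.6 s
E = P × t = 202000 × 8337.6 = 1.6842×10⁹ J
12.73 kWh/kg → 4.5828×10⁷ J/kg
m = E / e_s = 1.6842×10⁹ / 4.5828×10⁷ = 36.7505 kg
In grain: 36.7505 / 6.47989×10⁻⁵ = 567147 grain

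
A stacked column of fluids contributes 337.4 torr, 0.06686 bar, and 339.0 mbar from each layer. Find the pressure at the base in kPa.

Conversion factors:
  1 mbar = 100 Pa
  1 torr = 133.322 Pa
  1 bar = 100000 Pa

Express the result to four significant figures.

337.4 torr × 133.322 = 44982.8 Pa
0.06686 bar × 100000 = 6686 Pa
339.0 mbar × 100 = 33900 Pa
Total: 44982.8 + 6686 + 33900 = 85568.8 Pa
In kPa: 85568.8 / 1000 = 85.5688 kPa

85.57 kPa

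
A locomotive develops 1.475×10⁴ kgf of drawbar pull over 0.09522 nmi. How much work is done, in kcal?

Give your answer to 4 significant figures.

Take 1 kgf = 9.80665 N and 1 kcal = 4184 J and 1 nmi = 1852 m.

6097 kcal

1.475×10⁴ kgf × 9.80665 → 144648 N
0.09522 nmi × 1852 → 176.347 m
W = F × d = 144648 N × 176.347 m = 2.55082×10⁷ J
2.55082×10⁷ J ÷ (4184 J/kcal) = 6096.61 kcal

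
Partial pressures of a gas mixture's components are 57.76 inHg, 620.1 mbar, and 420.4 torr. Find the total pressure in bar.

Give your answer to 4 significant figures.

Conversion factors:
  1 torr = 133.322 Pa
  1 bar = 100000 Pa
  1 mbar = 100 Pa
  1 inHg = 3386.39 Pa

57.76 inHg × 3386.39 = 195598 Pa
620.1 mbar × 100 = 62010 Pa
420.4 torr × 133.322 = 56048.6 Pa
Combined: 195598 + 62010 + 56048.6 = 313657 Pa
In bar: 313657 / 100000 = 3.13657 bar

3.137 bar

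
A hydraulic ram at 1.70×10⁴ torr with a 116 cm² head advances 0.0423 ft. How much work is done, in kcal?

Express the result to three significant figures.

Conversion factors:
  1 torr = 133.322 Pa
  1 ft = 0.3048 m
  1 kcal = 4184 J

1.70×10⁴ torr → 2.26647×10⁶ Pa
116 cm² → 0.0116 m²
F = P × A = 2.26647×10⁶ × 0.0116 = 26291.1 N
0.0423 ft → 0.012893 m
W = F × d = 26291.1 × 0.012893 = 338.971 J
In kcal: 338.971 / 4184 = 0.081016 kcal

0.0810 kcal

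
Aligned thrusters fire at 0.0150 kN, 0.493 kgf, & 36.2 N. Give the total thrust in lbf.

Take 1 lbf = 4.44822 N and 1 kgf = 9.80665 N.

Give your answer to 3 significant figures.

12.6 lbf

0.0150 kN × 1000 → 15 N
0.493 kgf × 9.80665 → 4.83468 N
36.2 N (already N)
Combined: 15 + 4.83468 + 36.2 = 56.0347 N
In lbf: 56.0347 / 4.44822 = 12.5971 lbf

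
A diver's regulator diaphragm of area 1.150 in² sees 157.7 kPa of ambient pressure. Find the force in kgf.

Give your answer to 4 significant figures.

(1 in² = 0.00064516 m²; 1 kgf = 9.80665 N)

157.7 kPa × 1000 = 157700 Pa
1.150 in² × 0.00064516 = 7.41934×10⁻⁴ m²
F = P × A = 157700 Pa × 7.41934×10⁻⁴ m² = 117.003 N
117.003 N ÷ (9.80665 N/kgf) = 11.931 kgf

11.93 kgf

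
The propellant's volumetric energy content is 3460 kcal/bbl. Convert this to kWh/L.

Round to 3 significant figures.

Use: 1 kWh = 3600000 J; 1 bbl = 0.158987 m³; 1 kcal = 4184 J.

3460 kcal/bbl × 4184 J/kcal ÷ 0.158987 m³/bbl = 9.10555×10⁷ J/m³
9.10555×10⁷ J/m³ ÷ 3600000 J/kWh × 0.001 m³/L = 0.0252932 kWh/L

0.0253 kWh/L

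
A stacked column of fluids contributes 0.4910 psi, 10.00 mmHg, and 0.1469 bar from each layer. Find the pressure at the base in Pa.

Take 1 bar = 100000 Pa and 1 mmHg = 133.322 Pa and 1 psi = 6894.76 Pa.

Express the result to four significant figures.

0.4910 psi × 6894.76 → 3385.33 Pa
10.00 mmHg × 133.322 → 1333.22 Pa
0.1469 bar × 100000 → 14690 Pa
Total: 3385.33 + 1333.22 + 14690 = 19408.6 Pa

1.941×10⁴ Pa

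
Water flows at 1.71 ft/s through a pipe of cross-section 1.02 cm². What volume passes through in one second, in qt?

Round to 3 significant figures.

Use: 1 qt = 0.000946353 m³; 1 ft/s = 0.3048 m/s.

0.0562 qt

1.71 ft/s × 0.3048 → 0.521208 m/s
1.02 cm² × 0.0001 → 1.02×10⁻⁴ m²
V = v × A × t = 0.521208 m/s × 1.02×10⁻⁴ m² × 1 s = 5.31632×10⁻⁵ m³
5.31632×10⁻⁵ m³ ÷ (0.000946353 m³/qt) = 0.0561769 qt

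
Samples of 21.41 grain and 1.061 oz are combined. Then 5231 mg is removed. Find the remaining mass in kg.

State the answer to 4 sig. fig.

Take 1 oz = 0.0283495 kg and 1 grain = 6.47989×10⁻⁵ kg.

0.02624 kg

21.41 grain × 6.47989×10⁻⁵ → 0.00138734 kg
1.061 oz × 0.0283495 → 0.0300788 kg
5231 mg × 10⁻⁶ → 0.005231 kg
Net: 0.00138734 + 0.0300788 − 0.005231 = 0.0262351 kg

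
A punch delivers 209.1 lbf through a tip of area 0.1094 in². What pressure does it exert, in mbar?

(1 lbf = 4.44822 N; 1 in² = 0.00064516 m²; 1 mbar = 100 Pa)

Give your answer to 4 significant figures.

1.318×10⁵ mbar

209.1 lbf × 4.44822 = 930.123 N
0.1094 in² × 0.00064516 = 7.05805×10⁻⁵ m²
P = F / A = 930.123 N / 7.05805×10⁻⁵ m² = 1.31782×10⁷ Pa
1.31782×10⁷ Pa ÷ (100 Pa/mbar) = 131782 mbar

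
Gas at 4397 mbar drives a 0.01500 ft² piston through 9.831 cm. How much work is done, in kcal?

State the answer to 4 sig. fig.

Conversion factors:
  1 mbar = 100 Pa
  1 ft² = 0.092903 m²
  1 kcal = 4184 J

0.01440 kcal

4397 mbar → 439700 Pa
0.01500 ft² → 0.00139354 m²
F = P × A = 439700 × 0.00139354 = 612.74 N
9.831 cm → 0.09831 m
W = F × d = 612.74 × 0.09831 = 60.2385 J
In kcal: 60.2385 / 4184 = 0.0143973 kcal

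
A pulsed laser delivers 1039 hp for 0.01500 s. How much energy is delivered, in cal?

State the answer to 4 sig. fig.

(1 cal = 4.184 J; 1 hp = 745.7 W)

1039 hp × 745.7 = 774782 W
E = P × t = 774782 W × 0.015 s = 11621.7 J
11621.7 J ÷ (4.184 J/cal) = 2777.65 cal

2778 cal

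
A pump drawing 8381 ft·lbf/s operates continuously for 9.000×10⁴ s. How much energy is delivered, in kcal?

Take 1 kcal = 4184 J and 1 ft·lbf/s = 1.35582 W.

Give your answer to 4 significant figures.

2.444×10⁵ kcal

8381 ft·lbf/s × 1.35582 = 11363.1 W
E = P × t = 11363.1 W × 90000 s = 1.02268×10⁹ J
1.02268×10⁹ J ÷ (4184 J/kcal) = 244426 kcal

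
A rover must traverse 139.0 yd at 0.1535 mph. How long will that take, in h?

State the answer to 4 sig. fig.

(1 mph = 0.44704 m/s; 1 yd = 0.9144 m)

0.5145 h

139.0 yd × 0.9144 → 127.102 m
0.1535 mph × 0.44704 → 0.0686206 m/s
t = d / v = 127.102 m / 0.0686206 m/s = 1852.24 s
1852.24 s ÷ (3600 s/h) = 0.514511 h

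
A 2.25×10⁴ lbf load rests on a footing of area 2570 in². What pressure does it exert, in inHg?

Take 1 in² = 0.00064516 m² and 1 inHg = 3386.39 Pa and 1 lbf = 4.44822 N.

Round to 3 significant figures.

2.25×10⁴ lbf × 4.44822 → 100085 N
2570 in² × 0.00064516 → 1.65806 m²
P = F / A = 100085 N / 1.65806 m² = 60362.7 Pa
60362.7 Pa ÷ (3386.39 Pa/inHg) = 17.8251 inHg

17.8 inHg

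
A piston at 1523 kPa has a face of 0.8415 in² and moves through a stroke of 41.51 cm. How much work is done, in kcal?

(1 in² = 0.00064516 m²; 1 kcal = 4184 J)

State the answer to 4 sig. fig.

0.08203 kcal

1523 kPa → 1.523×10⁶ Pa
0.8415 in² → 5.42902×10⁻⁴ m²
F = P × A = 1.523×10⁶ × 5.42902×10⁻⁴ = 826.84 N
41.51 cm → 0.4151 m
W = F × d = 826.84 × 0.4151 = 343.221 J
In kcal: 343.221 / 4184 = 0.0820318 kcal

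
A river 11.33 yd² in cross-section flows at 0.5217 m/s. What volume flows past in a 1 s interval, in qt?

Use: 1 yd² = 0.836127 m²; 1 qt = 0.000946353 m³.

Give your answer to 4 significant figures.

5222 qt

11.33 yd² × 0.836127 → 9.47332 m²
V = v × A × t = 0.5217 m/s × 9.47332 m² × 1 s = 4.94223 m³
4.94223 m³ ÷ (0.000946353 m³/qt) = 5222.4 qt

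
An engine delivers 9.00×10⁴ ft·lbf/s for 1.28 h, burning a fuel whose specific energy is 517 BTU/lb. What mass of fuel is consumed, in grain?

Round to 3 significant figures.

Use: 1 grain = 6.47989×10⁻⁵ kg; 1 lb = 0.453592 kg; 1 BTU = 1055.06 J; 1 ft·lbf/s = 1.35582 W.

7.22×10⁶ grain

9.00×10⁴ ft·lbf/s → 122024 W
1.28 h → 4608 s
E = P × t = 122024 × 4608 = 5.62287×10⁸ J
517 BTU/lb → 1.20255×10⁶ J/kg
m = E / e_s = 5.62287×10⁸ / 1.20255×10⁶ = 467.579 kg
In grain: 467.579 / 6.47989×10⁻⁵ = 7.21585×10⁶ grain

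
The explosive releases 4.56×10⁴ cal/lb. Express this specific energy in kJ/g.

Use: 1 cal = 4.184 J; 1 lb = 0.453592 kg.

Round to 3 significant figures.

4.56×10⁴ cal/lb × 4.184 J/cal ÷ 0.453592 kg/lb = 420621 J/kg
420621 J/kg ÷ 1000 J/kJ × 0.001 kg/g = 0.420621 kJ/g

0.421 kJ/g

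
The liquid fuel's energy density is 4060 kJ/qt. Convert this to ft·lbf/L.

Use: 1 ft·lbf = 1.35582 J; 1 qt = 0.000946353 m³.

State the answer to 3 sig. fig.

3.16×10⁶ ft·lbf/L

4060 kJ/qt × 1000 J/kJ ÷ 0.000946353 m³/qt = 4.29015×10⁹ J/m³
4.29015×10⁹ J/m³ ÷ 1.35582 J/ft·lbf × 0.001 m³/L = 3.16425×10⁶ ft·lbf/L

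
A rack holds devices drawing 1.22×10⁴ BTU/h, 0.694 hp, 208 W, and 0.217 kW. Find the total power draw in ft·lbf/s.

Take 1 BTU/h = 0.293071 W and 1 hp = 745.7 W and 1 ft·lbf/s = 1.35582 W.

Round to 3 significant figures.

1.22×10⁴ BTU/h × 0.293071 = 3575.47 W
0.694 hp × 745.7 = 517.516 W
208 W (already W)
0.217 kW × 1000 = 217 W
Total: 3575.47 + 517.516 + 208 + 217 = 4517.99 W
In ft·lbf/s: 4517.99 / 1.35582 = 3332.29 ft·lbf/s

3330 ft·lbf/s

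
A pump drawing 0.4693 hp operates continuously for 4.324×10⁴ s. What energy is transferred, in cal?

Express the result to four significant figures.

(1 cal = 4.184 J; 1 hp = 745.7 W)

0.4693 hp × 745.7 = 349.957 W
E = P × t = 349.957 W × 43240 s = 1.51321×10⁷ J
1.51321×10⁷ J ÷ (4.184 J/cal) = 3.61666×10⁶ cal

3.617×10⁶ cal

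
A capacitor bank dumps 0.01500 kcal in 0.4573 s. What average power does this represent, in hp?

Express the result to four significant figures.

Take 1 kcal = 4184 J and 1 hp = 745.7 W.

0.01500 kcal × 4184 = 62.76 J
P = E / t = 62.76 J / 0.4573 s = 137.24 W
137.24 W ÷ (745.7 W/hp) = 0.184042 hp

0.1840 hp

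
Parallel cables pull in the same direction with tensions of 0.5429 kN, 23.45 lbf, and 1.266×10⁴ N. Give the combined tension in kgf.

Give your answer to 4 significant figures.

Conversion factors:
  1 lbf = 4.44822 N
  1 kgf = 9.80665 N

1357 kgf

0.5429 kN × 1000 → 542.9 N
23.45 lbf × 4.44822 → 104.311 N
1.266×10⁴ N (already N)
Sum: 542.9 + 104.311 + 12660 = 13307.2 N
In kgf: 13307.2 / 9.80665 = 1356.96 kgf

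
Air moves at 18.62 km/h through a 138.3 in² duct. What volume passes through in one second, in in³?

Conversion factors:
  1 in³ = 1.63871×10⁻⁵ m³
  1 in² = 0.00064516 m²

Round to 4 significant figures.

2.816×10⁴ in³

18.62 km/h × (1/3.6) → 5.17222 m/s
138.3 in² × 0.00064516 → 0.0892256 m²
V = v × A × t = 5.17222 m/s × 0.0892256 m² × 1 s = 0.461494 m³
0.461494 m³ ÷ (1.63871×10⁻⁵ m³/in³) = 28162 in³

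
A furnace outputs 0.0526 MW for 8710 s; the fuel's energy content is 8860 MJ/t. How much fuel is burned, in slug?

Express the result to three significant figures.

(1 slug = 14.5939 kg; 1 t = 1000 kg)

3.54 slug

0.0526 MW → 52600 W
E = P × t = 52600 × 8710 = 4.58146×10⁸ J
8860 MJ/t → 8.86×10⁶ J/kg
m = E / e_s = 4.58146×10⁸ / 8.86×10⁶ = 51.7095 kg
In slug: 51.7095 / 14.5939 = 3.54323 slug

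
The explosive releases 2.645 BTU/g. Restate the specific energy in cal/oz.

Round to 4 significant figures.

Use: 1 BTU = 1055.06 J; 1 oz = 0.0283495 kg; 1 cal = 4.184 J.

2.645 BTU/g × 1055.06 J/BTU ÷ 0.001 kg/g = 2.79063×10⁶ J/kg
2.79063×10⁶ J/kg ÷ 4.184 J/cal × 0.0283495 kg/oz = 18908.5 cal/oz

1.891×10⁴ cal/oz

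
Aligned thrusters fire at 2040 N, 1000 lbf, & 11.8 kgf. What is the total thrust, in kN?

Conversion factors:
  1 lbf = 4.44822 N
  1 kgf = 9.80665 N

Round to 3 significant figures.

6.60 kN

2040 N (already N)
1000 lbf × 4.44822 = 4448.22 N
11.8 kgf × 9.80665 = 115.718 N
Sum: 2040 + 4448.22 + 115.718 = 6603.94 N
In kN: 6603.94 / 1000 = 6.60394 kN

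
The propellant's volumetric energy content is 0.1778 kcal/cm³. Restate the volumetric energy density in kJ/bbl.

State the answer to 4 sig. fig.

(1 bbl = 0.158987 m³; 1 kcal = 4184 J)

1.183×10⁵ kJ/bbl

0.1778 kcal/cm³ × 4184 J/kcal ÷ 10⁻⁶ m³/cm³ = 7.43915×10⁸ J/m³
7.43915×10⁸ J/m³ ÷ 1000 J/kJ × 0.158987 m³/bbl = 118273 kJ/bbl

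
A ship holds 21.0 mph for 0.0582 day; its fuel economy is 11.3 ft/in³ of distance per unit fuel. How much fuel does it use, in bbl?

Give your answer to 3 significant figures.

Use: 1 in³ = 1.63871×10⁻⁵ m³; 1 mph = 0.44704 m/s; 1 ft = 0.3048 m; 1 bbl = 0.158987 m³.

21.0 mph → 9.38784 m/s
0.0582 day → 5028.48 s
d = v × t = 9.38784 × 5028.48 = 47206.6 m
11.3 ft/in³ → 210180 m/m³
V = d / (distance per unit fuel) = 47206.6 / 210180 = 0.224601 m³
In bbl: 0.224601 / 0.158987 = 1.4127 bbl

1.41 bbl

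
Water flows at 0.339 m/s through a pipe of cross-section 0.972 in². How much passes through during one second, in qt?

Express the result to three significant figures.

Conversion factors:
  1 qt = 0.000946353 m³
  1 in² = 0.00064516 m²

0.972 in² × 0.00064516 = 6.27096×10⁻⁴ m²
V = v × A × t = 0.339 m/s × 6.27096×10⁻⁴ m² × 1 s = 2.12586×10⁻⁴ m³
2.12586×10⁻⁴ m³ ÷ (0.000946353 m³/qt) = 0.224637 qt

0.225 qt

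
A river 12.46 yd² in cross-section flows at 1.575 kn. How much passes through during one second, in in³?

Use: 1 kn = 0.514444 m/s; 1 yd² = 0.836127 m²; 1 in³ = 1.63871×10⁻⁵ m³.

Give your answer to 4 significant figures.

5.151×10⁵ in³

1.575 kn × 0.514444 → 0.810249 m/s
12.46 yd² × 0.836127 → 10.4181 m²
V = v × A × t = 0.810249 m/s × 10.4181 m² × 1 s = 8.44126 m³
8.44126 m³ ÷ (1.63871×10⁻⁵ m³/in³) = 515116 in³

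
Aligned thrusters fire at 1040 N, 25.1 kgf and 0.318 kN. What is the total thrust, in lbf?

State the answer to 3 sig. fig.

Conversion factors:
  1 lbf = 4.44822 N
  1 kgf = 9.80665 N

1040 N (already N)
25.1 kgf × 9.80665 = 246.147 N
0.318 kN × 1000 = 318 N
Sum: 1040 + 246.147 + 318 = 1604.15 N
In lbf: 1604.15 / 4.44822 = 360.627 lbf

361 lbf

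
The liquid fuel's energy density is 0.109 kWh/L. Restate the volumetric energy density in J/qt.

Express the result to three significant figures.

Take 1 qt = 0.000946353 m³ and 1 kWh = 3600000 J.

3.71×10⁵ J/qt

0.109 kWh/L × 3600000 J/kWh ÷ 0.001 m³/L = 3.924×10⁸ J/m³
3.924×10⁸ J/m³ × 0.000946353 m³/qt = 371349 J/qt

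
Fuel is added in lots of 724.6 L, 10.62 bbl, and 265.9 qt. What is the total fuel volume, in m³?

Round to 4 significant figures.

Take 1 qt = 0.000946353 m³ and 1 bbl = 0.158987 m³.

724.6 L × 0.001 → 0.7246 m³
10.62 bbl × 0.158987 → 1.68844 m³
265.9 qt × 0.000946353 → 0.251635 m³
Combined: 0.7246 + 1.68844 + 0.251635 = 2.66468 m³

2.665 m³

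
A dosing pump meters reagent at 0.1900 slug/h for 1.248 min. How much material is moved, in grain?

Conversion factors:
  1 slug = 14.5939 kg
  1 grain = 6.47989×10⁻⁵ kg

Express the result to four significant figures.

890.1 grain

0.1900 slug/h → 7.70234×10⁻⁴ kg/s
1.248 min → 74.88 s
m = ṁ × t = 7.70234×10⁻⁴ × 74.88 = 0.0576751 kg
In grain: 0.0576751 / 6.47989×10⁻⁵ = 890.063 grain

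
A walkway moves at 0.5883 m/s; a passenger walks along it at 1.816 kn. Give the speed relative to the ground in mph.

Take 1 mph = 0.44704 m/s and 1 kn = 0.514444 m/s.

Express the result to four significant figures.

0.5883 m/s (already m/s)
1.816 kn × 0.514444 = 0.93423 m/s
Total: 0.5883 + 0.93423 = 1.52253 m/s
In mph: 1.52253 / 0.44704 = 3.4058 mph

3.406 mph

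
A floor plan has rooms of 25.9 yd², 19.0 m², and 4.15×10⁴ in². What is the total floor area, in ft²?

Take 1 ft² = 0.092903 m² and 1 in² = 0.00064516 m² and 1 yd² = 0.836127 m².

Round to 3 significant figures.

25.9 yd² × 0.836127 = 21.6557 m²
19.0 m² (already m²)
4.15×10⁴ in² × 0.00064516 = 26.7741 m²
Sum: 21.6557 + 19 + 26.7741 = 67.4298 m²
In ft²: 67.4298 / 0.092903 = 725.809 ft²

726 ft²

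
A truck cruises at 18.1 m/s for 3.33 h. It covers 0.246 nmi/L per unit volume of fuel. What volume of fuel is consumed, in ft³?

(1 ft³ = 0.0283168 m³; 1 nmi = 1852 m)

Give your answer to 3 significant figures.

16.8 ft³

3.33 h → 11988 s
d = v × t = 18.1 × 11988 = 216983 m
0.246 nmi/L → 455592 m/m³
V = d / (distance per unit fuel) = 216983 / 455592 = 0.476266 m³
In ft³: 0.476266 / 0.0283168 = 16.8192 ft³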